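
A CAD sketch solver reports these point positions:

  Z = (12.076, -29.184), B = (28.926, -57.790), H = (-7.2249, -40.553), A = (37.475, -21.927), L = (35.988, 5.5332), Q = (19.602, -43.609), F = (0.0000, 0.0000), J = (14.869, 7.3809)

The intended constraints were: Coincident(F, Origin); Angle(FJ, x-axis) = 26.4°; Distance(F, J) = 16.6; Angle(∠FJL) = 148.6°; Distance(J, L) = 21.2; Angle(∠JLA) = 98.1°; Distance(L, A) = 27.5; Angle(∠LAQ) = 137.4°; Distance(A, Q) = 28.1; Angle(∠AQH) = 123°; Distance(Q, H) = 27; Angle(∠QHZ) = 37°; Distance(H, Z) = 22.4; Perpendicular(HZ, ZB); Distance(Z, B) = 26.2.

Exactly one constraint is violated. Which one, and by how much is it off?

Distance(Z, B) = 26.2 — off by 7.00.

F = (0.00, 0.00) ✓; FJ at 26.40° ✓; |FJ| = 16.60 ✓; ∠FJL = 148.6° ✓; |JL| = 21.20 ✓; ∠JLA = 98.10° ✓; |LA| = 27.50 ✓; ∠LAQ = 137.4° ✓; |AQ| = 28.10 ✓; ∠AQH = 123.0° ✓; |QH| = 27.00 ✓; ∠QHZ = 37.00° ✓; |HZ| = 22.40 ✓; ∠(HZ, ZB) = 90.00° ✓; |ZB| = 33.20 ✗.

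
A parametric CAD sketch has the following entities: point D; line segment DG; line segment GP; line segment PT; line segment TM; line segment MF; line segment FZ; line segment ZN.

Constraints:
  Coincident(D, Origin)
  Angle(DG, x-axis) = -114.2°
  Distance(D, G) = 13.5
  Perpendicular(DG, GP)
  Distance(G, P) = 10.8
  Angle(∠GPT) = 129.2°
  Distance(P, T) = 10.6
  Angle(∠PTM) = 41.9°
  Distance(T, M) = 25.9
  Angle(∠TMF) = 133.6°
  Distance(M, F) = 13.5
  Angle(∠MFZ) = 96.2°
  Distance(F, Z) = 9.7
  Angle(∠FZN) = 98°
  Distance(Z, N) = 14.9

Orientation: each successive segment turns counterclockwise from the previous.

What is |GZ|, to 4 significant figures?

15.70

D is at the origin; DG runs at -114.2° with length 13.5, so G = (-5.534, -12.31). DG is perpendicular to GP, so GP runs at -24.20°; with |GP| = 10.8, P = (4.317, -16.74). ∠GPT = 129.2° gives PT at 26.60° from the x-axis; with |PT| = 10.6, T = (13.79, -11.99). ∠PTM = 41.9° gives TM at 164.7° from the x-axis; with |TM| = 25.9, M = (-11.19, -5.160). ∠TMF = 133.6° gives MF at -148.9° from the x-axis; with |MF| = 13.5, F = (-22.75, -12.13). ∠MFZ = 96.2° gives FZ at -65.10° from the x-axis; with |FZ| = 9.7, Z = (-18.66, -20.93). Then |GZ| = |Z − G| = 15.70.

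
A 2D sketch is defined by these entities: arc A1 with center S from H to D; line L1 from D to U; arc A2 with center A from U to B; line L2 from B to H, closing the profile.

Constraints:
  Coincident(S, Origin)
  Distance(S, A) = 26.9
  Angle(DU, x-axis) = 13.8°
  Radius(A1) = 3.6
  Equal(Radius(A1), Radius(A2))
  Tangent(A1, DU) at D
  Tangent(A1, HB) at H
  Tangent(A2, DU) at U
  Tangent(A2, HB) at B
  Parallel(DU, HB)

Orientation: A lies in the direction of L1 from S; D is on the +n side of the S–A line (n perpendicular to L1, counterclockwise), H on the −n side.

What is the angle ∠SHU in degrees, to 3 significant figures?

75.0°

Tangency of A1 to both parallel lines with radius 3.6 puts D and H at S ± 3.6·n: D = (-0.859, 3.50), H = (0.859, -3.50). Equal radii place U and B the same way about A: U = A + 3.6·n = (25.3, 9.91), B = A − 3.6·n = (27.0, 2.92). Then cos ∠SHU = HS·HU / (|HS||HU|), giving 75.0°.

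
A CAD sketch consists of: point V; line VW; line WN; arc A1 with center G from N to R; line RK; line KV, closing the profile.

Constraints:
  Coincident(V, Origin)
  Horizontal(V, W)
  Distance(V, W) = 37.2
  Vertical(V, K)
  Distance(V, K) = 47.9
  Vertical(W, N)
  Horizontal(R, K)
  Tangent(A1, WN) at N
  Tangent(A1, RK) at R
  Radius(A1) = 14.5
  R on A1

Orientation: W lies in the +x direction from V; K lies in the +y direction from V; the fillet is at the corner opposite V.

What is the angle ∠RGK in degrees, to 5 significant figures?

57.431°

The virtual corner opposite V is at (37.200, 47.900). Since A1 is tangent to WN there, GN ⟂ WN and A1 meets RK tangentially, so GR is at right angles to RK, with radius 14.5, so the center G sits 14.5 in from both sides at G = (22.700, 33.400). That places the tangent points at N = (37.200, 33.400) on WN and R = (22.700, 47.900) on RK. Then cos ∠RGK = GR·GK / (|GR||GK|), giving 57.431°.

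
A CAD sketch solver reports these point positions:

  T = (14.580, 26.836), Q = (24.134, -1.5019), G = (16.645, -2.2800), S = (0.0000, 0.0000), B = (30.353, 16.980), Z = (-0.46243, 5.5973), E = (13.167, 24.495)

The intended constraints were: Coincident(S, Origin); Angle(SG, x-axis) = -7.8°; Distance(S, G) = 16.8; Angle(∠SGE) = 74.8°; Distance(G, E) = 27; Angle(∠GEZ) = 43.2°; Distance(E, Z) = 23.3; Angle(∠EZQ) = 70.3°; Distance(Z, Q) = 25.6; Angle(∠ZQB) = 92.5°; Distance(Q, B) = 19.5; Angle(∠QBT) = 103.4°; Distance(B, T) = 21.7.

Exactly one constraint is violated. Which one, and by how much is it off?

Distance(B, T) = 21.7 — off by 3.10.

S = (0.00, 0.00) ✓; SG at -7.800° ✓; |SG| = 16.80 ✓; ∠SGE = 74.80° ✓; |GE| = 27.00 ✓; ∠GEZ = 43.20° ✓; |EZ| = 23.30 ✓; ∠EZQ = 70.30° ✓; |ZQ| = 25.60 ✓; ∠ZQB = 92.50° ✓; |QB| = 19.50 ✓; ∠QBT = 103.4° ✓; |BT| = 18.60 ✗.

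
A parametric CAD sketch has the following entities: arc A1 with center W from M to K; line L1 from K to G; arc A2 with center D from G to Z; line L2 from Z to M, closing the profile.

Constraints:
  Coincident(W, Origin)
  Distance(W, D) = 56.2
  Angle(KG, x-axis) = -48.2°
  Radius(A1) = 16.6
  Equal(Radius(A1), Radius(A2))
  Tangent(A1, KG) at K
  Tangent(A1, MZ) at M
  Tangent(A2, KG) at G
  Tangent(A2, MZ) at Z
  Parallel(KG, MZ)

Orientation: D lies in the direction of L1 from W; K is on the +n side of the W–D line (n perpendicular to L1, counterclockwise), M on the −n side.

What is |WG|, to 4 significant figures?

58.60

Tangency of A1 to both parallel lines with radius 16.6 puts K and M at W ± 16.6·n: K = (12.37, 11.06), M = (-12.37, -11.06). Equal radii place G and Z the same way about D: G = D + 16.6·n = (49.83, -30.83), Z = D − 16.6·n = (25.08, -52.96). Then |WG| = |G − W| = 58.60.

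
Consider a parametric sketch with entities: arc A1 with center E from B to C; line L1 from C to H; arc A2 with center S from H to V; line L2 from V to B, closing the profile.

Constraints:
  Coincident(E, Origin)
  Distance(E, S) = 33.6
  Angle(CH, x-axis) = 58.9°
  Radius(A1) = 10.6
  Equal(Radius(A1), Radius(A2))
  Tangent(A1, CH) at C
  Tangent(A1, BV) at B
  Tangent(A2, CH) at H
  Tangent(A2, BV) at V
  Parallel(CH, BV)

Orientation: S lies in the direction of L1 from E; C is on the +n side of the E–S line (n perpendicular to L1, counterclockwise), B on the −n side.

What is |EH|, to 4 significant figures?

35.23

The slot axis is L1's direction at 58.9°, so u = (cos 58.9°, sin 58.9°) = (0.5165, 0.8563) and n = (−sin 58.9°, cos 58.9°) = (-0.8563, 0.5165). E is at the origin and S lies 33.6 along u from E, so S = 33.6·u = (17.36, 28.77). Tangency of A1 to both parallel lines with radius 10.6 puts C and B at E ± 10.6·n: C = (-9.076, 5.475), B = (9.076, -5.475). Equal radii place H and V the same way about S: H = S + 10.6·n = (8.279, 34.25), V = S − 10.6·n = (26.43, 23.30). Then |EH| = |H − E| = 35.23.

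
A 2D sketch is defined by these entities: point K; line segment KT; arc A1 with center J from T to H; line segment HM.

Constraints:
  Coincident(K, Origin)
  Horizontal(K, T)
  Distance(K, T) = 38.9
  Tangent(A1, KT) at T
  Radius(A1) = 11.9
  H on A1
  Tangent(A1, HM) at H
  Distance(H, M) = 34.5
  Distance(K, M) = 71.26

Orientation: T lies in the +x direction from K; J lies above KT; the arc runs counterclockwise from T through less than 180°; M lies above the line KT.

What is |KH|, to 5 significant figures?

51.657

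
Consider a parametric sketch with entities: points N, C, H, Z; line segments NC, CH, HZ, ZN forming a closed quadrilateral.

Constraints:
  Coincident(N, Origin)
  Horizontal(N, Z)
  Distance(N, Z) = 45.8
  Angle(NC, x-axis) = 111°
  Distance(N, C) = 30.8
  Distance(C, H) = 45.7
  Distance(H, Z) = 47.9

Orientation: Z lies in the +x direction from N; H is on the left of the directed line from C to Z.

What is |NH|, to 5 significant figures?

55.443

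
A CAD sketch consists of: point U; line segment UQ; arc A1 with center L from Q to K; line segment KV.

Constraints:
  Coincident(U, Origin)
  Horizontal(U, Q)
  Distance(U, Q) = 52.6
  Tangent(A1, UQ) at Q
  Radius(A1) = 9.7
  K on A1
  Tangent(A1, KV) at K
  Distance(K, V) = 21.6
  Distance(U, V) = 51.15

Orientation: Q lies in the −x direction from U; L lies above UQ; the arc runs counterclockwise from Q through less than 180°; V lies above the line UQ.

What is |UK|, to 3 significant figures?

43.8

Checks: |LK| = 9.700 ✓; ∠(LK, KV) = 90.00° ✓; |KV| = 21.60 ✓; |UV| = 51.15 ✓.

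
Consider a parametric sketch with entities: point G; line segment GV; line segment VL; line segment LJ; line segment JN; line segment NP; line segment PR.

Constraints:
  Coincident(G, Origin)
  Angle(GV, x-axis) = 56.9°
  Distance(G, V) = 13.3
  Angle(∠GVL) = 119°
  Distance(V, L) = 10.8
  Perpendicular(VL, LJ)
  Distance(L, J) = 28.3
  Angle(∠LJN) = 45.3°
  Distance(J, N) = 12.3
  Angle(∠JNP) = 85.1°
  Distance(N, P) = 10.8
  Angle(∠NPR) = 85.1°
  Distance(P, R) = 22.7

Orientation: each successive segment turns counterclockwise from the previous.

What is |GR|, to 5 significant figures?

35.705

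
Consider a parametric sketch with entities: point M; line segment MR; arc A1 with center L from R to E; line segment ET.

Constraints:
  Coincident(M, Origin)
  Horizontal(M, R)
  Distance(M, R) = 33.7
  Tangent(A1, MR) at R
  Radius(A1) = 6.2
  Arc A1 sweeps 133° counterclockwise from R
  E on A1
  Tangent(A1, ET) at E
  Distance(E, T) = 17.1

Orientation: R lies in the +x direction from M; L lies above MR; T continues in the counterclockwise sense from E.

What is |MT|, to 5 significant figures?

35.101

On A1, R sits at bearing -90° from L; a 133° counterclockwise sweep puts E at bearing 43°, so E = L + 6.2·(cos 43°, sin 43°) = (38.234, 10.428). The tangent condition forces LE to be normal to ET, so ET runs along (−sin 43°, cos 43°); with |ET| = 17.1, T = (26.572, 22.935). Then |MT| = |T − M| = 35.101.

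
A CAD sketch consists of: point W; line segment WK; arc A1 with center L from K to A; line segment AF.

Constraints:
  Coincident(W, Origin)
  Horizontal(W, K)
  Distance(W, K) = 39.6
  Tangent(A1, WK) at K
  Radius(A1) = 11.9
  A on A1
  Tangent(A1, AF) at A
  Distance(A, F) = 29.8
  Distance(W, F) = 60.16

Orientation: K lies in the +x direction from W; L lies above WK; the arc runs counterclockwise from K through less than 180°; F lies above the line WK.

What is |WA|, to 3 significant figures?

53.2

Checks: ∠(LK, KW) = 90.00° ✓; |LK| = 11.90 ✓; |LA| = 11.90 ✓; ∠(LA, AF) = 90.00° ✓; |AF| = 29.80 ✓; |WF| = 60.16 ✓.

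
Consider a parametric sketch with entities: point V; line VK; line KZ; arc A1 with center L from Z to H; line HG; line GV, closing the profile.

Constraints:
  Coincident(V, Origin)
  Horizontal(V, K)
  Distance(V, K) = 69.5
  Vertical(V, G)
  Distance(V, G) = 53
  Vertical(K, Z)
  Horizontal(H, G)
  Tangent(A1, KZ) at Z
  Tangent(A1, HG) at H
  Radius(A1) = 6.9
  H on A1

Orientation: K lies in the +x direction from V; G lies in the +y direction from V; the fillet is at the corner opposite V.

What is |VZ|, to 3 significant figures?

83.4

V is at the origin; VK is horizontal with |VK| = 69.5 and K on the +x side, so K = (69.5, 0.00). VG is vertical with |VG| = 53.0 and G on the +y side, so G = (0.00, 53.0). The virtual corner opposite V is at (69.5, 53.0). Since A1 is tangent to KZ there, LZ ⟂ KZ and tangency of A1 to HG means the radius LH is perpendicular to HG, with radius 6.9, so the center L sits 6.9 in from both sides at L = (62.6, 46.1). That places the tangent points at Z = (69.5, 46.1) on KZ and H = (62.6, 53.0) on HG. Then |VZ| = |Z − V| = 83.4.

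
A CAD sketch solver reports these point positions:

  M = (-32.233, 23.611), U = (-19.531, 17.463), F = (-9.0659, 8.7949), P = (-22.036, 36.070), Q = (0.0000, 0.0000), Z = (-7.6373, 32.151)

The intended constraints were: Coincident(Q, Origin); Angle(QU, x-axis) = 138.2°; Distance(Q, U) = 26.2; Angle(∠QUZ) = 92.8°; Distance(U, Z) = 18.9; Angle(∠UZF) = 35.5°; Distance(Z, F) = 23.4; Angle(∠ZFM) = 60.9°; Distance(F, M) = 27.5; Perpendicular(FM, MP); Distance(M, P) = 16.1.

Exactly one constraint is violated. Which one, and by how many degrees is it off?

Perpendicular(FM, MP) — off by 6.70°.

Q = (0.00, 0.00) ✓; QU at 138.2° ✓; |QU| = 26.20 ✓; ∠QUZ = 92.80° ✓; |UZ| = 18.90 ✓; ∠UZF = 35.50° ✓; |ZF| = 23.40 ✓; ∠ZFM = 60.90° ✓; |FM| = 27.50 ✓; ∠(FM, MP) = 96.70° ✗; |MP| = 16.10 ✓.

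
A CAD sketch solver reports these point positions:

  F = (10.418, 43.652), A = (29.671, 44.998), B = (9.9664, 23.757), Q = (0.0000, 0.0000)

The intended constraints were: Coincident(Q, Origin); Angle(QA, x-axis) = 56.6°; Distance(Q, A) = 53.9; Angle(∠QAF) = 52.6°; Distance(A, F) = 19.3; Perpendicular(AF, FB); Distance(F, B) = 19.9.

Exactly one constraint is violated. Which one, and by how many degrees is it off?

Perpendicular(AF, FB) — off by 5.30°.

Q = (0.00, 0.00) ✓; QA at 56.60° ✓; |QA| = 53.90 ✓; ∠QAF = 52.60° ✓; |AF| = 19.30 ✓; ∠(AF, FB) = 84.70° ✗; |FB| = 19.90 ✓.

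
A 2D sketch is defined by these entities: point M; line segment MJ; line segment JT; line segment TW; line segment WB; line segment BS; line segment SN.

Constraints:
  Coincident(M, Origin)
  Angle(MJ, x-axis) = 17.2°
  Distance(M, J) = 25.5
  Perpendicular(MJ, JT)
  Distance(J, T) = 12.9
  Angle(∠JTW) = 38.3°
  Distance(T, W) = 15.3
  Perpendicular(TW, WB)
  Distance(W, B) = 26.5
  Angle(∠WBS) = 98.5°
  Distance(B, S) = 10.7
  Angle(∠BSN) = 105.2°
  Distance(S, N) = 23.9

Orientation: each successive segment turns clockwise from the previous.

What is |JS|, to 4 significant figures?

20.80

TW is perpendicular to WB, so WB runs at 55.50°; with |WB| = 26.5, B = (30.57, 25.72). ∠WBS = 98.5° gives BS at -26.00° from the x-axis; with |BS| = 10.7, S = (40.19, 21.03). Then |JS| = |S − J| = 20.80.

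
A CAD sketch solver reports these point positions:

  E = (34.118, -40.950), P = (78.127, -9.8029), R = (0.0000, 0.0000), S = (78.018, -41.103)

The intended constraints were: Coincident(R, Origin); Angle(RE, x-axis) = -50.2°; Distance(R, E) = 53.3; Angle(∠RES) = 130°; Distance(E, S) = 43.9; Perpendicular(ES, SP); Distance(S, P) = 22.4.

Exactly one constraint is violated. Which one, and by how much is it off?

Distance(S, P) = 22.4 — off by 8.90.

R = (0.00, 0.00) ✓; RE at -50.20° ✓; |RE| = 53.30 ✓; ∠RES = 130.0° ✓; |ES| = 43.90 ✓; ∠(ES, SP) = 90.00° ✓; |SP| = 31.30 ✗.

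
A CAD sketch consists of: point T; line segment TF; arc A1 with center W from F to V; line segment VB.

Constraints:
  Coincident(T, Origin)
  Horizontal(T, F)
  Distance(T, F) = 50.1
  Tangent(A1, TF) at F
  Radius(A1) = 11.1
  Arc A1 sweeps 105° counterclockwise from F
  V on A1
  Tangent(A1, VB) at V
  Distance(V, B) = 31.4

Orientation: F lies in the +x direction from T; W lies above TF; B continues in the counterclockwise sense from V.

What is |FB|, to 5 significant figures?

44.379

On A1, F sits at bearing -90° from W; a 105° counterclockwise sweep puts V at bearing 15°, so V = W + 11.1·(cos 15°, sin 15°) = (60.822, 13.973). Since A1 is tangent to VB there, WV ⟂ VB, so VB runs along (−sin 15°, cos 15°); with |VB| = 31.4, B = (52.695, 44.303). Then |FB| = |B − F| = 44.379.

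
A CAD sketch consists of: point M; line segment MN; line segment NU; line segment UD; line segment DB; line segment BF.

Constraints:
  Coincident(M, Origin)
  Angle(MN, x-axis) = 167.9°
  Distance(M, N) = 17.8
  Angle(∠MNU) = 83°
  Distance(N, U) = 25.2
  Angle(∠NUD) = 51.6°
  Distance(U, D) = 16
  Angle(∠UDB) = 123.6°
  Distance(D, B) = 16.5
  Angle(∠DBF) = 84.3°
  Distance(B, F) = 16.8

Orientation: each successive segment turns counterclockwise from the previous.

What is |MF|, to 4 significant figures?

23.03

∠UDB = 123.6° gives DB at 89.70° from the x-axis; with |DB| = 16.5, B = (-6.185, 3.915). ∠DBF = 84.3° gives BF at -174.6° from the x-axis; with |BF| = 16.8, F = (-22.91, 2.334). Then |MF| = |F − M| = 23.03.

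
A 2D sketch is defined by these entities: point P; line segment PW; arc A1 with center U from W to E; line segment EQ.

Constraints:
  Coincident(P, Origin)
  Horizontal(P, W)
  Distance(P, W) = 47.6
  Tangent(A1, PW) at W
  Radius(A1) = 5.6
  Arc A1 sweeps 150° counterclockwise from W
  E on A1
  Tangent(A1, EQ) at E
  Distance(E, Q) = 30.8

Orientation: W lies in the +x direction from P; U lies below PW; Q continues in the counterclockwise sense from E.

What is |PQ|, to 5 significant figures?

76.004

P is at the origin; PW is horizontal with |PW| = 47.6 and W on the +x side, so W = (47.600, 0.0000). A1 meets PW tangentially, so UW is at right angles to PW, so U = W + (0, -5.6) = (47.600, -5.6000). On A1, W sits at bearing 90° from U; a 150° counterclockwise sweep puts E at bearing 240°, so E = U + 5.6·(cos 240°, sin 240°) = (44.800, -10.450). Since A1 is tangent to EQ there, UE ⟂ EQ, so EQ runs along (−sin 240°, cos 240°); with |EQ| = 30.8, Q = (71.474, -25.850). Then |PQ| = |Q − P| = 76.004.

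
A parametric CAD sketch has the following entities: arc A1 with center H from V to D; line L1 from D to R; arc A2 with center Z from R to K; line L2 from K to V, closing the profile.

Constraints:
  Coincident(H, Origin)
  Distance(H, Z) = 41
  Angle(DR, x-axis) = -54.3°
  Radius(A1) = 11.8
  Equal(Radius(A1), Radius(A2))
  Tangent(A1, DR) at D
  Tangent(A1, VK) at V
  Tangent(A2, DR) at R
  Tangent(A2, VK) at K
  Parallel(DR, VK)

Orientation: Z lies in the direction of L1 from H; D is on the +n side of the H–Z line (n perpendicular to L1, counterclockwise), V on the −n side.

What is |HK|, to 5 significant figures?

42.664

The slot axis is L1's direction at -54.3°, so u = (cos -54.3°, sin -54.3°) = (0.58354, -0.81208) and n = (−sin -54.3°, cos -54.3°) = (0.81208, 0.58354). H is at the origin and Z lies 41.0 along u from H, so Z = 41.0·u = (23.925, -33.295). Tangency of A1 to both parallel lines with radius 11.8 puts D and V at H ± 11.8·n: D = (9.5826, 6.8858), V = (-9.5826, -6.8858). Equal radii place R and K the same way about Z: R = Z + 11.8·n = (33.508, -26.410), K = Z − 11.8·n = (14.343, -40.181). Then |HK| = |K − H| = 42.664.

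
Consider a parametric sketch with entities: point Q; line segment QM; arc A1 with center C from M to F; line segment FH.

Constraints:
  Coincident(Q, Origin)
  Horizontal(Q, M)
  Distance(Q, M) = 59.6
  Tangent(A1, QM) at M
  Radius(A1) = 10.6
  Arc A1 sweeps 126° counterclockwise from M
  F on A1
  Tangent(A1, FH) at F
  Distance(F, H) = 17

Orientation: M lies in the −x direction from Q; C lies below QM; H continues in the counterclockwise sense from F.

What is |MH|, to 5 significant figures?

30.617

On A1, M sits at bearing 90° from C; a 126° counterclockwise sweep puts F at bearing 216°, so F = C + 10.6·(cos 216°, sin 216°) = (-68.176, -16.831). A1 meets FH tangentially, so CF is at right angles to FH, so FH runs along (−sin 216°, cos 216°); with |FH| = 17.0, H = (-58.183, -30.584). Then |MH| = |H − M| = 30.617.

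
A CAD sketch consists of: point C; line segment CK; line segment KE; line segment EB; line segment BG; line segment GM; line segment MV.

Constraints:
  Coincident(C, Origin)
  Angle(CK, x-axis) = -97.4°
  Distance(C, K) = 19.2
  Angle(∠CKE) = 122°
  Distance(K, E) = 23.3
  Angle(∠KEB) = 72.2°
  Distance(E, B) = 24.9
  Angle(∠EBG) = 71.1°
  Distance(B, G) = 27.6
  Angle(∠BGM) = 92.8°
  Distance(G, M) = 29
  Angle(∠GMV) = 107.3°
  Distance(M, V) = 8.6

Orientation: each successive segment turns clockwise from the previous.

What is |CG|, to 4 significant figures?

9.807

∠KEB = 72.2° gives EB at 96.80° from the x-axis; with |EB| = 24.9, B = (-26.61, -4.015). ∠EBG = 71.1° gives BG at -12.10° from the x-axis; with |BG| = 27.6, G = (0.3805, -9.800). Then |CG| = |G − C| = 9.807.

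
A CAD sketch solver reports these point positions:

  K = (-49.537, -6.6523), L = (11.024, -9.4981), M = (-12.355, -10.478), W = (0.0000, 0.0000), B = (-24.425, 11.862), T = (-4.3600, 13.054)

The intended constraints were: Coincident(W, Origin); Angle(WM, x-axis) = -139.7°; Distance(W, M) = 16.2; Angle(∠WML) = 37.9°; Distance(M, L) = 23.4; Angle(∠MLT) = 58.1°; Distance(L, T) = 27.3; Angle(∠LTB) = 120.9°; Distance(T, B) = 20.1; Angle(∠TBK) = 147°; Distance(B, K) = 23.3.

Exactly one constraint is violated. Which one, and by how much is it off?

Distance(B, K) = 23.3 — off by 7.90.

W = (0.00, 0.00) ✓; WM at -139.7° ✓; |WM| = 16.20 ✓; ∠WML = 37.90° ✓; |ML| = 23.40 ✓; ∠MLT = 58.10° ✓; |LT| = 27.30 ✓; ∠LTB = 120.9° ✓; |TB| = 20.10 ✓; ∠TBK = 147.0° ✓; |BK| = 31.20 ✗.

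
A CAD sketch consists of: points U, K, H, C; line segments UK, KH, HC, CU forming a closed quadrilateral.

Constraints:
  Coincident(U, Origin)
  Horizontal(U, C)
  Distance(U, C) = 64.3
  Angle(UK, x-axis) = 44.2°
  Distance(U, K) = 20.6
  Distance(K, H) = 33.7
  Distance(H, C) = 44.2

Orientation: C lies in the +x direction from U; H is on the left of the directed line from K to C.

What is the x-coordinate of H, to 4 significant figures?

39.88

Checks: U.y = 0.00, C.y = 0.00 ✓; |KH| = 33.70 ✓; |HC| = 44.20 ✓.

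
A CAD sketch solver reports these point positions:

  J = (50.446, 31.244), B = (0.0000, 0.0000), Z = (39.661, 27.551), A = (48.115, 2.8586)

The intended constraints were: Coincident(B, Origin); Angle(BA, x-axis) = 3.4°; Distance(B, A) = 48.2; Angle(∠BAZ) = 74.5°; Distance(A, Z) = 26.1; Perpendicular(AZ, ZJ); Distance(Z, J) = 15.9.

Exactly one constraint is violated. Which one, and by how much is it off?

Distance(Z, J) = 15.9 — off by 4.50.

B = (0.00, 0.00) ✓; BA at 3.400° ✓; |BA| = 48.20 ✓; ∠BAZ = 74.50° ✓; |AZ| = 26.10 ✓; ∠(AZ, ZJ) = 90.00° ✓; |ZJ| = 11.40 ✗.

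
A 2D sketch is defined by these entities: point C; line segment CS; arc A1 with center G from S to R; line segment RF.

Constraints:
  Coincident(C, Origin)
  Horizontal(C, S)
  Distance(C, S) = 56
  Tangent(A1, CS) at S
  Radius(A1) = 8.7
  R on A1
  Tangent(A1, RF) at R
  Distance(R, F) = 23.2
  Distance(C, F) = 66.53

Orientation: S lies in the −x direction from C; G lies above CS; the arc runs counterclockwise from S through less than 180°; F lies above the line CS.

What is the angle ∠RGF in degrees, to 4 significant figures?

69.44°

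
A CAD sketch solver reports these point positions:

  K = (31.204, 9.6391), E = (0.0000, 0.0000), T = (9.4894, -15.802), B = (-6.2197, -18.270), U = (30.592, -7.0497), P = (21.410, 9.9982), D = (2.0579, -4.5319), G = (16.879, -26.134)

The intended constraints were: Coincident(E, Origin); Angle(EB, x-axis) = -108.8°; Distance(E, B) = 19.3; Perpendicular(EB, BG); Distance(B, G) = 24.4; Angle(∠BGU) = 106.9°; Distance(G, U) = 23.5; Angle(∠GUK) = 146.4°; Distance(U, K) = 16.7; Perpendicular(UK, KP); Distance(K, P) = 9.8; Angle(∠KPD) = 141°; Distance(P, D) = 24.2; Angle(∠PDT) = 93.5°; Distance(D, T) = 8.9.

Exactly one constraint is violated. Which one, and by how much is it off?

Distance(D, T) = 8.9 — off by 4.60.

E = (0.00, 0.00) ✓; EB at -108.8° ✓; |EB| = 19.30 ✓; ∠(EB, BG) = 90.00° ✓; |BG| = 24.40 ✓; ∠BGU = 106.9° ✓; |GU| = 23.50 ✓; ∠GUK = 146.4° ✓; |UK| = 16.70 ✓; ∠(UK, KP) = 90.00° ✓; |KP| = 9.801 ✓; ∠KPD = 141.0° ✓; |PD| = 24.20 ✓; ∠PDT = 93.50° ✓; |DT| = 13.50 ✗.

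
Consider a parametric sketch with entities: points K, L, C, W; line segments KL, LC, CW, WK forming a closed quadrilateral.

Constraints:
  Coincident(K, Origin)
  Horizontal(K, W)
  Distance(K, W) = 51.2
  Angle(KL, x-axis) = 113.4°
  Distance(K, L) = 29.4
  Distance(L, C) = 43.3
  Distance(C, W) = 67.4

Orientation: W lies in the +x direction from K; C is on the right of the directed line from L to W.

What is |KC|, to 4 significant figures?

21.58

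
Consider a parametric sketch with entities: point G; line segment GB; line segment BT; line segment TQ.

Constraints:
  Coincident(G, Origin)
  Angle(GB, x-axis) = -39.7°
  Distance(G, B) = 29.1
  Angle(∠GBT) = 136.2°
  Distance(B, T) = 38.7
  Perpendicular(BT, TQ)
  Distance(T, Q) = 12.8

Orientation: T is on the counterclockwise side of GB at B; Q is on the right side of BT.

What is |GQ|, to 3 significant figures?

68.2

G is at the origin; GB runs at -39.7° with length 29.1, so B = 29.1·(cos -39.7°, sin -39.7°) = (22.4, -18.6). ∠GBT = 136.2°, so BT runs at -39.7° + (180° − 136.2°) = 4.10° from the x-axis; with |BT| = 38.7, T = B + 38.7·(cos 4.10°, sin 4.10°) = (61.0, -15.8). The perpendicularity gives TQ at right angles to BT; with |TQ| = 12.8 on the right of BT, Q = T + 12.8·(0.0715, -0.997) = (61.9, -28.6). Then |GQ| = |Q − G| = 68.2.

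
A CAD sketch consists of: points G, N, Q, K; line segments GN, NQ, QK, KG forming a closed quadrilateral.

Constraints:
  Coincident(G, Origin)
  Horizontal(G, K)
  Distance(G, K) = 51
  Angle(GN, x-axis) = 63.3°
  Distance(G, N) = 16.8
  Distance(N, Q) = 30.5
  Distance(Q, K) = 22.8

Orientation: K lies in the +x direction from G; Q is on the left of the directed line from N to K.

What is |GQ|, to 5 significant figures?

42.166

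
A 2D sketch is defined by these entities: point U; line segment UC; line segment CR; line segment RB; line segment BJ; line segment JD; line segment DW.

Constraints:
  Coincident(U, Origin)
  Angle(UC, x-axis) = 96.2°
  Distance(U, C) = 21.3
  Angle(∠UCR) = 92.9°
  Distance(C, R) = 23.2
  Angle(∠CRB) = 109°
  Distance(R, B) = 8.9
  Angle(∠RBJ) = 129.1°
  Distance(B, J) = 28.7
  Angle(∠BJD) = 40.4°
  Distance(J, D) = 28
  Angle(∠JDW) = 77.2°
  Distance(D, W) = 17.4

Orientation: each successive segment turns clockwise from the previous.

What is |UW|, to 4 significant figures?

29.28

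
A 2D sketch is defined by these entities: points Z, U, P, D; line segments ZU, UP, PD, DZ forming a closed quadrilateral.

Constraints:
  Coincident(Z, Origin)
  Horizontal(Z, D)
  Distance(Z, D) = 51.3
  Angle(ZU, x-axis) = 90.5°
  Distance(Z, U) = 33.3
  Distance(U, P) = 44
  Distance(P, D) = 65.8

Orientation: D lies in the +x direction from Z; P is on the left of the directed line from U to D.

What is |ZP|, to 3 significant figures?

70.7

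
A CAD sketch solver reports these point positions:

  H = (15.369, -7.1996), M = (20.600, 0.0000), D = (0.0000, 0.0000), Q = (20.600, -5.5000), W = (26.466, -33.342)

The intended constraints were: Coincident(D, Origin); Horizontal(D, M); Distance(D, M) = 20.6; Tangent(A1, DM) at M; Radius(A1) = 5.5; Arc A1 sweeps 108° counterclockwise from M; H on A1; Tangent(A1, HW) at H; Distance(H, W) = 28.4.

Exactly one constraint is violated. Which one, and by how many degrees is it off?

Tangent(A1, HW) at H — off by 5.00°.

D = (0.00, 0.00) ✓; D.y = 0.00, M.y = 0.00 ✓; |DM| = 20.60 ✓; ∠(QM, MD) = 90.00° ✓; |QM| = 5.500 ✓; bearing(Q→H) − bearing(Q→M) = 108.0° ✓; |QH| = 5.500 ✓; ∠(QH, HW) = 85.00° ✗; |HW| = 28.40 ✓.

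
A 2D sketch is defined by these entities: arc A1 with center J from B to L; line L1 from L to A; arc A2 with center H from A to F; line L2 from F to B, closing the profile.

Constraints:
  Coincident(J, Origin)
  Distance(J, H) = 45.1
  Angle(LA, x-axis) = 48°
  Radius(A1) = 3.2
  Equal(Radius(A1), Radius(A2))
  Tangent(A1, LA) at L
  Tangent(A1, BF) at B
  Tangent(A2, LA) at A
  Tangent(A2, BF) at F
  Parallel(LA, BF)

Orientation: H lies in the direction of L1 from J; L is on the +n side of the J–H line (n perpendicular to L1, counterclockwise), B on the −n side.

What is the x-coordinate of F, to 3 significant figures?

32.6

The slot axis is L1's direction at 48.0°, so u = (cos 48.0°, sin 48.0°) = (0.669, 0.743) and n = (−sin 48.0°, cos 48.0°) = (-0.743, 0.669). J is at the origin and H lies 45.1 along u from J, so H = 45.1·u = (30.2, 33.5). Tangency of A1 to both parallel lines with radius 3.2 puts L and B at J ± 3.2·n: L = (-2.38, 2.14), B = (2.38, -2.14). Equal radii place A and F the same way about H: A = H + 3.2·n = (27.8, 35.7), F = H − 3.2·n = (32.6, 31.4). So F.x = 32.6.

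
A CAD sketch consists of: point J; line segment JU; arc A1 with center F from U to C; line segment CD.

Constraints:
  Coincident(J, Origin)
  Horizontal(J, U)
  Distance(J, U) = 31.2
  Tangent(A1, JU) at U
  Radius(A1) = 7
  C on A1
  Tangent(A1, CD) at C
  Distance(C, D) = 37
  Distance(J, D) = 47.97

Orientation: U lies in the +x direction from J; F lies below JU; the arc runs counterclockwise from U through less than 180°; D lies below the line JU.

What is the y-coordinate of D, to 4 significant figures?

-43.20

J is at the origin; JU is horizontal with |JU| = 31.2 and U on the +x side, so U = (31.20, 0.000). Tangency of A1 to JU means the radius FU is perpendicular to JU, so F = U + (0, -7) = (31.20, -7.000). Since FC ⟂ CD (tangency), |FD| = √(7.0² + 37.0²) = 37.66 regardless of where C sits on A1. So D lies on both circle(J, 47.97) and circle(F, 37.66); the below-JU intersection is D = (20.84, -43.20). C is the foot of the tangent from D: C = (24.23, -6.360).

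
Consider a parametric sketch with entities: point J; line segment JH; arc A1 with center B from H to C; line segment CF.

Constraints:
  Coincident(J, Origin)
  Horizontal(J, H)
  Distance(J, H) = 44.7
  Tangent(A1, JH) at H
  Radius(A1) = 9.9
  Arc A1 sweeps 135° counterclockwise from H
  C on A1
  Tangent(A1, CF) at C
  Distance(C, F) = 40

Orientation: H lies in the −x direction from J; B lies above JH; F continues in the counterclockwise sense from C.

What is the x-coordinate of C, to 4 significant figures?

-37.70

A1 meets JH tangentially, so BH is at right angles to JH, so B = H + (0, 9.9) = (-44.70, 9.900). On A1, H sits at bearing -90° from B; a 135° counterclockwise sweep puts C at bearing 45°, so C = B + 9.9·(cos 45°, sin 45°) = (-37.70, 16.90). So C.x = -37.70.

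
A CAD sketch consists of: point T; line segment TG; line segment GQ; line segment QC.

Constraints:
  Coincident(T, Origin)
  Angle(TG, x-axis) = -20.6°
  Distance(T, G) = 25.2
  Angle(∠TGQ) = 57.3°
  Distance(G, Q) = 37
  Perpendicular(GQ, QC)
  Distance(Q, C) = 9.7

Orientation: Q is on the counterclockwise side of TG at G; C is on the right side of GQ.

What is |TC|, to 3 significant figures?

38.8

T is at the origin; TG runs at -20.6° with length 25.2, so G = 25.2·(cos -20.6°, sin -20.6°) = (23.6, -8.87). ∠TGQ = 57.3°, so GQ runs at -20.6° + (180° − 57.3°) = 102° from the x-axis; with |GQ| = 37.0, Q = G + 37.0·(cos 102°, sin 102°) = (15.8, 27.3). GQ ⟂ QC; with |QC| = 9.7 on the right of GQ, C = Q + 9.7·(0.978, 0.210) = (25.3, 29.3). Then |TC| = |C − T| = 38.8.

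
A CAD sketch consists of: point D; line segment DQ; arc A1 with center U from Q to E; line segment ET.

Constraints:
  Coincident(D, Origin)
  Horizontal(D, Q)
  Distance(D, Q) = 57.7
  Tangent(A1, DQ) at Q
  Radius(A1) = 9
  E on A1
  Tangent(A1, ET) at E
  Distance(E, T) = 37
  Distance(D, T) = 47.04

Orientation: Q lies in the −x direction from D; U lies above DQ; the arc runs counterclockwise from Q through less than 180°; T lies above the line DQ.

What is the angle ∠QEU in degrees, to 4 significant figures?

60.86°

D is at the origin; DQ is horizontal with |DQ| = 57.7 and Q on the −x side, so Q = (-57.70, 0.000). Since A1 is tangent to DQ there, UQ ⟂ DQ, so U = Q + (0, 9) = (-57.70, 9.000). Since UE ⟂ ET (tangency), |UT| = √(9.0² + 37.0²) = 38.08 regardless of where E sits on A1. So T lies on both circle(D, 47.04) and circle(U, 38.08); the above-DQ intersection is T = (-30.59, 35.74). E is the foot of the tangent from T: E = (-50.04, 4.267).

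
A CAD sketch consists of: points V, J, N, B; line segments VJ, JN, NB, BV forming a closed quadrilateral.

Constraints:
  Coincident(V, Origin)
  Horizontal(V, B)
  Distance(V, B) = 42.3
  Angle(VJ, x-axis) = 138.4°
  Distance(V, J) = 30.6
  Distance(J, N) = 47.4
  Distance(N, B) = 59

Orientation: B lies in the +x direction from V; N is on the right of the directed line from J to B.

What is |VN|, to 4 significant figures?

27.76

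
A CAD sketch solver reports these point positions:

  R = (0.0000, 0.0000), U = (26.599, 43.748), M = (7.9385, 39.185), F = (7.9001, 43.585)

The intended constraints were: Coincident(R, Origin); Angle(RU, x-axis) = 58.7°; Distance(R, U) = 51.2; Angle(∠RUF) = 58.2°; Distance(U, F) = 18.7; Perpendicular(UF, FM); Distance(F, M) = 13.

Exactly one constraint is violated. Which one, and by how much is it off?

Distance(F, M) = 13 — off by 8.60.

R = (0.00, 0.00) ✓; RU at 58.70° ✓; |RU| = 51.20 ✓; ∠RUF = 58.20° ✓; |UF| = 18.70 ✓; ∠(UF, FM) = 90.00° ✓; |FM| = 4.400 ✗.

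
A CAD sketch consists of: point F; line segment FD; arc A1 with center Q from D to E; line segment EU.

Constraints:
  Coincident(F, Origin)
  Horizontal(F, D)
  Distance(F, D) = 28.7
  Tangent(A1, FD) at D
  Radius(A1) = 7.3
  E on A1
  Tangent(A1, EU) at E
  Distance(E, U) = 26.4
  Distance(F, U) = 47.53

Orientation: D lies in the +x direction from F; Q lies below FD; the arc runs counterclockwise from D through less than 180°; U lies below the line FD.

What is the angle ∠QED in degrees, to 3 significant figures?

32.9°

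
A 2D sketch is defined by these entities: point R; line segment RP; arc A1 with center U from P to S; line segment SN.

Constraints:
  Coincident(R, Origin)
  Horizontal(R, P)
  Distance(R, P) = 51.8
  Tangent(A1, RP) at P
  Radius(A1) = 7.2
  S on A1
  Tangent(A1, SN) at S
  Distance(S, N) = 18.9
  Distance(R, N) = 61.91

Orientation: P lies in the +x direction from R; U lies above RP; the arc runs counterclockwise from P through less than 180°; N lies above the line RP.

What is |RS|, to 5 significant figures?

59.495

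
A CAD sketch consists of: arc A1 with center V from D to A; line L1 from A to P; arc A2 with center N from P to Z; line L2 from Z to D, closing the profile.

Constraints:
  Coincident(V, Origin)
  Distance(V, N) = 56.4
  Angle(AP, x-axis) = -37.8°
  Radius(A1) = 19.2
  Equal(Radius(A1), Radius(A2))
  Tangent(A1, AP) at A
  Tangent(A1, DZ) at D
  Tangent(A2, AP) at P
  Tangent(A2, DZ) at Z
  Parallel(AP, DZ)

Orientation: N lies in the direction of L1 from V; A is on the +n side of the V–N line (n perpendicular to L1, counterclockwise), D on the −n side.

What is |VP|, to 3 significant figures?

59.6

Tangency of A1 to both parallel lines with radius 19.2 puts A and D at V ± 19.2·n: A = (11.8, 15.2), D = (-11.8, -15.2). Equal radii place P and Z the same way about N: P = N + 19.2·n = (56.3, -19.4), Z = N − 19.2·n = (32.8, -49.7). Then |VP| = |P − V| = 59.6.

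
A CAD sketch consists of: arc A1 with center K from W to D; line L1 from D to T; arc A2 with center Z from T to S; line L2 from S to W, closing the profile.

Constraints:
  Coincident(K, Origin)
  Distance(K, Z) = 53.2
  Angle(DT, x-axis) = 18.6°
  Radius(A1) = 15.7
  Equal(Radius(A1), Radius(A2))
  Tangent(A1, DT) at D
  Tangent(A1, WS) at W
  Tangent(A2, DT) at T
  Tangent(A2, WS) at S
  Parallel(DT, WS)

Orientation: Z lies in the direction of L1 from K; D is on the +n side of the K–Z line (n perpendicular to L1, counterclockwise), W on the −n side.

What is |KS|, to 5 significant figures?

55.468

The slot axis is L1's direction at 18.6°, so u = (cos 18.6°, sin 18.6°) = (0.94777, 0.31896) and n = (−sin 18.6°, cos 18.6°) = (-0.31896, 0.94777). K is at the origin and Z lies 53.2 along u from K, so Z = 53.2·u = (50.421, 16.969). Tangency of A1 to both parallel lines with radius 15.7 puts D and W at K ± 15.7·n: D = (-5.0077, 14.880), W = (5.0077, -14.880). Equal radii place T and S the same way about Z: T = Z + 15.7·n = (45.414, 31.849), S = Z − 15.7·n = (55.429, 2.0887). Then |KS| = |S − K| = 55.468.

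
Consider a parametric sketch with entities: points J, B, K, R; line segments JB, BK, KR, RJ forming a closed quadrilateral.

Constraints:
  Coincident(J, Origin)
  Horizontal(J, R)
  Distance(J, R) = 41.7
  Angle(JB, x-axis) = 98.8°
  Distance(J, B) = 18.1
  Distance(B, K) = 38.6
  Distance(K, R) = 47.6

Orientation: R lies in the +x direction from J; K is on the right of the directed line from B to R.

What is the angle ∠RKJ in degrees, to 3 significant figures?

61.0°

Checks: |BK| = 38.60 ✓; |KR| = 47.60 ✓.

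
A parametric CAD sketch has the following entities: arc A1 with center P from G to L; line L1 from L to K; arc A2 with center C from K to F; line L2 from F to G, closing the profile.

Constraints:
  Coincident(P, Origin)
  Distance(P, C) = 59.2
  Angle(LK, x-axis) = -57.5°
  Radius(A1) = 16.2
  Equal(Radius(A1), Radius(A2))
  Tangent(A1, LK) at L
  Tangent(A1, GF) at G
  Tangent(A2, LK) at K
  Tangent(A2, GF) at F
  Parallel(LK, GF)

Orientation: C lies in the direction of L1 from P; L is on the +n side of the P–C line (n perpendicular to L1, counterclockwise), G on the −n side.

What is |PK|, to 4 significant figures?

61.38

Tangency of A1 to both parallel lines with radius 16.2 puts L and G at P ± 16.2·n: L = (13.66, 8.704), G = (-13.66, -8.704). Equal radii place K and F the same way about C: K = C + 16.2·n = (45.47, -41.22), F = C − 16.2·n = (18.15, -58.63). Then |PK| = |K − P| = 61.38.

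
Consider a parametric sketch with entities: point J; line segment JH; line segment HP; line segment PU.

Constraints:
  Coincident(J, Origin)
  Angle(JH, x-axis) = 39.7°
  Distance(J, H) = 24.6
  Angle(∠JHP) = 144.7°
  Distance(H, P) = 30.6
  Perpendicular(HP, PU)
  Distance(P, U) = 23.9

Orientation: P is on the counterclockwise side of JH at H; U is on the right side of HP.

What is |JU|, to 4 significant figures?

63.41

J is at the origin; JH runs at 39.7° with length 24.6, so H = 24.6·(cos 39.7°, sin 39.7°) = (18.93, 15.71). ∠JHP = 144.7°, so HP runs at 39.7° + (180° − 144.7°) = 75.00° from the x-axis; with |HP| = 30.6, P = H + 30.6·(cos 75.00°, sin 75.00°) = (26.85, 45.27). HP is perpendicular to PU; with |PU| = 23.9 on the right of HP, U = P + 23.9·(0.9659, -0.2588) = (49.93, 39.09). Then |JU| = |U − J| = 63.41.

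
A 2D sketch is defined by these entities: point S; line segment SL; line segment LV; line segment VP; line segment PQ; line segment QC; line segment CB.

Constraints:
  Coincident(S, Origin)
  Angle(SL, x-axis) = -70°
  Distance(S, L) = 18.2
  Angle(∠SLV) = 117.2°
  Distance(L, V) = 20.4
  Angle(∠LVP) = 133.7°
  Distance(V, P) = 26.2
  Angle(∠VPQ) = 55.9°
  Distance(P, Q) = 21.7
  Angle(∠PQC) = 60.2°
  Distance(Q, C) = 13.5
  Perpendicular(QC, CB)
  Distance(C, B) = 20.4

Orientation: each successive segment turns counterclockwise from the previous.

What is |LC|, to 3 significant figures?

23.9

S is at the origin; SL runs at -70.0° with length 18.2, so L = (6.22, -17.1). ∠SLV = 117.2° gives LV at -7.20° from the x-axis; with |LV| = 20.4, V = (26.5, -19.7). ∠LVP = 133.7° gives VP at 39.1° from the x-axis; with |VP| = 26.2, P = (46.8, -3.14). ∠VPQ = 55.9° gives PQ at 163° from the x-axis; with |PQ| = 21.7, Q = (26.0, 3.14). ∠PQC = 60.2° gives QC at -77.0° from the x-axis; with |QC| = 13.5, C = (29.1, -10.0). Then |LC| = |C − L| = 23.9.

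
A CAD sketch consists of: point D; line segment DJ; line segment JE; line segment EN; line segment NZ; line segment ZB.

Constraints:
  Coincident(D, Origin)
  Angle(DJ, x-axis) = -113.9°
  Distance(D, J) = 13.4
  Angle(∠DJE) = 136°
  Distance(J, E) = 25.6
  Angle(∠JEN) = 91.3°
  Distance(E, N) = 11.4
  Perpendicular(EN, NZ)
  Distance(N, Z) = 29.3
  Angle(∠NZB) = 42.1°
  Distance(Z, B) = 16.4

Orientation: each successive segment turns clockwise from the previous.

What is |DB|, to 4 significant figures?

20.02

D is at the origin; DJ runs at -113.9° with length 13.4, so J = (-5.429, -12.25). ∠DJE = 136.0° gives JE at -157.9° from the x-axis; with |JE| = 25.6, E = (-29.15, -21.88). ∠JEN = 91.3° gives EN at 113.4° from the x-axis; with |EN| = 11.4, N = (-33.68, -11.42). The perpendicularity gives NZ at right angles to EN, so NZ runs at 23.40°; with |NZ| = 29.3, Z = (-6.785, 0.2165). ∠NZB = 42.1° gives ZB at -114.5° from the x-axis; with |ZB| = 16.4, B = (-13.59, -14.71). Then |DB| = |B − D| = 20.02.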